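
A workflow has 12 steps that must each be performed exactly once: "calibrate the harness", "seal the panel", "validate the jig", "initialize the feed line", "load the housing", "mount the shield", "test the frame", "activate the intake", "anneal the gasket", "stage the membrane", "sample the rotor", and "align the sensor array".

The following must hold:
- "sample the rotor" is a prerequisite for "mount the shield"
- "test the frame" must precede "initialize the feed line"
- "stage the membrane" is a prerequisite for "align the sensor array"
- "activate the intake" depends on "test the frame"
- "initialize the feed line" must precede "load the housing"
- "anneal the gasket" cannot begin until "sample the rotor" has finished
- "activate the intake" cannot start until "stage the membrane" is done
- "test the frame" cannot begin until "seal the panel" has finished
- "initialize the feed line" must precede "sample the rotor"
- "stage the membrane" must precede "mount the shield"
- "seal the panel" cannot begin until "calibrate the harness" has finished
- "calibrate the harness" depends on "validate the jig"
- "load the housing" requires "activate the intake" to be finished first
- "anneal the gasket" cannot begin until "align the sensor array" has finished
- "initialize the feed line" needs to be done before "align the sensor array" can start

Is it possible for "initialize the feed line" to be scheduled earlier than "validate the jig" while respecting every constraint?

No

Following "validate the jig" → "calibrate the harness" → "seal the panel" → "test the frame" → "initialize the feed line", "validate the jig" must precede "initialize the feed line" in every valid ordering.
Hence "initialize the feed line" can never be scheduled before "validate the jig".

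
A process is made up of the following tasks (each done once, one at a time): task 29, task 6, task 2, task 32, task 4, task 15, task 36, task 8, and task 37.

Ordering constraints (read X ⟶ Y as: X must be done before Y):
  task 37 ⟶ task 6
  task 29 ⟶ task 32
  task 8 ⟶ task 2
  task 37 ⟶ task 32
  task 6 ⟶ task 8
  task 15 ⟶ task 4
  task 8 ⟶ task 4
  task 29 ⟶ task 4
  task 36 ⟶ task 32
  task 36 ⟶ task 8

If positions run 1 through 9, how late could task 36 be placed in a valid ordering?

Following every chain forward from task 36, the tasks that must come later are task 2, task 32, task 4, task 8 — 4 of them.
So at least 4 tasks follow task 36, putting task 36 no later than position 5. That position is achievable by scheduling everything else first.

5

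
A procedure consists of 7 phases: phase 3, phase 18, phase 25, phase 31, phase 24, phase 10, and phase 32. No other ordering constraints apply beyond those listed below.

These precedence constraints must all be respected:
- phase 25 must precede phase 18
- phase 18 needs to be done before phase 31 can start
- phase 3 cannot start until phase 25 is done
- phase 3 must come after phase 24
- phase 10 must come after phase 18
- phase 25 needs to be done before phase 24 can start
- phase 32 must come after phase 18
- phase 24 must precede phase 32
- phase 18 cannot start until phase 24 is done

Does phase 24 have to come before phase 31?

Following the dependencies: phase 24 → phase 18 → phase 31.
Hence phase 24 necessarily comes before phase 31.

Yes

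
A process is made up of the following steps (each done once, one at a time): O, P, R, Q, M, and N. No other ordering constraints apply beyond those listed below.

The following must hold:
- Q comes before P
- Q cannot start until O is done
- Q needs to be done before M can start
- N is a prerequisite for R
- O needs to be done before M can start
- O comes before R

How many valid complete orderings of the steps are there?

The steps with no prerequisites are O, N; any of them can be placed first.
Enumerating by repeatedly choosing an available step (one whose prerequisites are all placed) gives 28 distinct complete orderings.

28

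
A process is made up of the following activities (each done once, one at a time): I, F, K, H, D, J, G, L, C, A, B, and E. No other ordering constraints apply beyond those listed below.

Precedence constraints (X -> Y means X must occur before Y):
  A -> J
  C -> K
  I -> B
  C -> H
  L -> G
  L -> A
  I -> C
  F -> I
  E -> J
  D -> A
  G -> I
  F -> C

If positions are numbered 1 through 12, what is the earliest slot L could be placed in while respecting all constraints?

1

No constraint forces any other activity before L, so it can be placed first.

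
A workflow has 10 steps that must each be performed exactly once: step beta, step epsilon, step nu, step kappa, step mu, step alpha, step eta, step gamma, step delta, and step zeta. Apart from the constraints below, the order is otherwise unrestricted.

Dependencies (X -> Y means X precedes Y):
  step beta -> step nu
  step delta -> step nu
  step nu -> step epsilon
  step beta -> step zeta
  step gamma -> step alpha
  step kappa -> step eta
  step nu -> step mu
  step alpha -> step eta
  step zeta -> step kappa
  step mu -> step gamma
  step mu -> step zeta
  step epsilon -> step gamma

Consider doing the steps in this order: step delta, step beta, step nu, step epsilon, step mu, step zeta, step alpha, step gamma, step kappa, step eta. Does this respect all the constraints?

No

Here step gamma comes after step alpha.
Since step gamma is required before step alpha, the ordering is invalid.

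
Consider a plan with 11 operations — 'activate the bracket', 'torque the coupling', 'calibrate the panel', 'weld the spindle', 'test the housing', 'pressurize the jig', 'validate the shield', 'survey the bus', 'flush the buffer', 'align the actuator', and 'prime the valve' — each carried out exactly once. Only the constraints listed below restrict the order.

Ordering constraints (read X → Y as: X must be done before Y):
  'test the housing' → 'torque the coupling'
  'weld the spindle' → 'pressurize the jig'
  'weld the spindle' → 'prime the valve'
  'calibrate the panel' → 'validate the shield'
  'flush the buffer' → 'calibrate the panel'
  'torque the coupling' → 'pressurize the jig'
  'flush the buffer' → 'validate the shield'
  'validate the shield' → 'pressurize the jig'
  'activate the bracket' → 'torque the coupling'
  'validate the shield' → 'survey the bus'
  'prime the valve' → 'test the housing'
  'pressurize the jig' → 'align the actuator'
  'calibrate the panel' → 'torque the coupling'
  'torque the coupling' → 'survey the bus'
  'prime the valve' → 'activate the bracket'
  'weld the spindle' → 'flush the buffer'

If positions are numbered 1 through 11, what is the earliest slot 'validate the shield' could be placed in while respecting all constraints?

4

The operations that are forced before 'validate the shield', directly or transitively, are 'calibrate the panel', 'weld the spindle', 'flush the buffer'. That's 3 operations.
With 3 mandatory predecessors, the earliest 'validate the shield' can sit is position 3+1 = 4, and placing just those 3 first achieves it.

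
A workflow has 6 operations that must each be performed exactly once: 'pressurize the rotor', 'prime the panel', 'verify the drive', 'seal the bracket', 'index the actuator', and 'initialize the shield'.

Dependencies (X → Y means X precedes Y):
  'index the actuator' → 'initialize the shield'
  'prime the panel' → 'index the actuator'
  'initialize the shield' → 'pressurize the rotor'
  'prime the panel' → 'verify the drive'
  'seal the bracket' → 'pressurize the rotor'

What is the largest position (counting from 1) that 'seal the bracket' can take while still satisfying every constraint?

The only operation forced after 'seal the bracket' (directly or by a chain) is 'pressurize the rotor'.
With 1 mandatory successor out of 6 operations total, the latest slot for 'seal the bracket' is 6−1 = 5, and it's reachable by doing all non-successors before 'seal the bracket'.

5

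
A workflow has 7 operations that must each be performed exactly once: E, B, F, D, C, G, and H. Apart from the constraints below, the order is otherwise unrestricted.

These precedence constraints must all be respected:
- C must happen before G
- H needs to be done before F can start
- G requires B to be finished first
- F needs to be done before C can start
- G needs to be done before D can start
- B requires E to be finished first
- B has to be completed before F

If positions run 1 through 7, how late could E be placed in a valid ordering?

2

Every operation that must follow E has to come after it. Tracing all chains starting from E, those operations are: B, F, D, C, G — 5 in total.
So at least 5 operations follow E, putting E no later than position 2. That position is achievable by scheduling everything else first.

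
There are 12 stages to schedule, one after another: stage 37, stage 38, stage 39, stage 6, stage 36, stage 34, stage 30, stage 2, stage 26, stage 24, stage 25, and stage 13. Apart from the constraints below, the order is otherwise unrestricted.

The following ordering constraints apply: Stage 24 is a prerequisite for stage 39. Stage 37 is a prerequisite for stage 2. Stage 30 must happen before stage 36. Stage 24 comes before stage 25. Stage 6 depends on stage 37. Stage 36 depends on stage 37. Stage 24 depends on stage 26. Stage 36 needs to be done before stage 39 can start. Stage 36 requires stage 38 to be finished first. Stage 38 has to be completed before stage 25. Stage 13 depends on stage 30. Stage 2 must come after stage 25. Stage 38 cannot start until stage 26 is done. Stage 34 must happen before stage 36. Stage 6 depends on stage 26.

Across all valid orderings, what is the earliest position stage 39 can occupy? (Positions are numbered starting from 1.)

The stages that are forced before stage 39, directly or transitively, are stage 37, stage 38, stage 36, stage 34, stage 30, stage 26, stage 24. That's 7 stages.
With 7 mandatory predecessors, the earliest stage 39 can sit is position 7+1 = 8, and placing just those 7 first achieves it.

8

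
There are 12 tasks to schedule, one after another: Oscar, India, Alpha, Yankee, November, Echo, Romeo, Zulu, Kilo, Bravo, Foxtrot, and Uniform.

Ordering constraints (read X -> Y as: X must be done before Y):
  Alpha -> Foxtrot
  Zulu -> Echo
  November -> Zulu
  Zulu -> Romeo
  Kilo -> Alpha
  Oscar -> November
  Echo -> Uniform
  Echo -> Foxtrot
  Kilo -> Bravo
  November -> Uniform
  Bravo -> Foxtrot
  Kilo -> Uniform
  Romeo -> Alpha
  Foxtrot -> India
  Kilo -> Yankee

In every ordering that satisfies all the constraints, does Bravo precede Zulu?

No

Bravo and Zulu are not related by any chain of constraints.
There exist valid orderings with Zulu before Bravo, so Bravo is not required to come first.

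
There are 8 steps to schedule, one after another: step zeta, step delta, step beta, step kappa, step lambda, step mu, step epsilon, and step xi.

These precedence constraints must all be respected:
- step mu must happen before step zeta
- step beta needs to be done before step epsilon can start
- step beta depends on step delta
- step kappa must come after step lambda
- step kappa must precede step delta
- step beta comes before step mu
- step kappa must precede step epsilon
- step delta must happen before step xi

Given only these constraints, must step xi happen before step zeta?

No chain of constraints connects step xi to step zeta in either direction.
A valid ordering placing step zeta before step xi exists, so the answer is no.

No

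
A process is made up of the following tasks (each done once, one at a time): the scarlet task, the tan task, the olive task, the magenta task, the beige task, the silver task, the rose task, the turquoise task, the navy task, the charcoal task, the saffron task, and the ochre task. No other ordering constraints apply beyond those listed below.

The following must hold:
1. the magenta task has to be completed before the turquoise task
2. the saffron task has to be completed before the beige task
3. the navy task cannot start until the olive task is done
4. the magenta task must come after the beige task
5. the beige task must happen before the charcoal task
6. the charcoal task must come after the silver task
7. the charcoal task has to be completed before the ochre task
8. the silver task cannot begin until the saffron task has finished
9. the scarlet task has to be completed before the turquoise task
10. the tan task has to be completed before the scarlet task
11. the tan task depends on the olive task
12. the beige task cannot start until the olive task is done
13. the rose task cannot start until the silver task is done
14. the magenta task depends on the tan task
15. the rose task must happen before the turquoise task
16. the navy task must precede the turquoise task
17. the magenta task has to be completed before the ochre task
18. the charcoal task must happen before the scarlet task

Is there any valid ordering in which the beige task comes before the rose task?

No chain of constraints runs from the rose task to the beige task, so the rose task is not required to come first.
So a valid ordering placing the beige task earlier than the rose task exists.

Yes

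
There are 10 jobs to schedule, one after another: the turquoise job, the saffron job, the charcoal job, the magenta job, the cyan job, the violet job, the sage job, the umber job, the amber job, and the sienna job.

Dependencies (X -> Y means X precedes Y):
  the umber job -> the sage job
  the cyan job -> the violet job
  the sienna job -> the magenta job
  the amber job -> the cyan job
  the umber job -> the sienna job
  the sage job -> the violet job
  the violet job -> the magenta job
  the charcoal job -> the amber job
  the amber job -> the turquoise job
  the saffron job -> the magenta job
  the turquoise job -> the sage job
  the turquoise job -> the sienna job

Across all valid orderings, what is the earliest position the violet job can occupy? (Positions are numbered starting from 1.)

7

Working backwards through the constraints from the violet job, its full set of required predecessors is the turquoise job, the charcoal job, the cyan job, the sage job, the umber job, the amber job — 6 of them.
So at minimum 6 jobs come before the violet job, putting the violet job no earlier than position 7. That position is achievable by scheduling exactly those predecessors first.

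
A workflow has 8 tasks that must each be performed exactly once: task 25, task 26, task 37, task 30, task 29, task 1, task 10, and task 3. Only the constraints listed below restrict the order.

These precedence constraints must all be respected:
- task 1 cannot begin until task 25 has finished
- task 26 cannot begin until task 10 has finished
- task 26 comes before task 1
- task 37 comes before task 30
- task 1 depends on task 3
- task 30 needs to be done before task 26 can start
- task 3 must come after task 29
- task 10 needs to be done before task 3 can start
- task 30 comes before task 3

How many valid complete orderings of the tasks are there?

189

The tasks with no prerequisites are task 25, task 37, task 29, task 10; any of them can be placed first.
Counting all ways to extend the partial order to a total order gives 189.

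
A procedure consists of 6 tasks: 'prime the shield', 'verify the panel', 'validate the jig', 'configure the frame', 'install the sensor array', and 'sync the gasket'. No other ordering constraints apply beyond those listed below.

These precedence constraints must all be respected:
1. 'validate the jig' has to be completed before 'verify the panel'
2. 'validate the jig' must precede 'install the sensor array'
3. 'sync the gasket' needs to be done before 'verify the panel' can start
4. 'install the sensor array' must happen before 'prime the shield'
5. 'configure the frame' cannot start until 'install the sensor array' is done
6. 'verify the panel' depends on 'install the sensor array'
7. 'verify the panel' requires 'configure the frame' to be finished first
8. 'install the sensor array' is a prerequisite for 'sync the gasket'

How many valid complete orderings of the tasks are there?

'validate the jig' is the only task with nothing required before it, so every ordering starts there.
Enumerating by repeatedly choosing an available task (one whose prerequisites are all placed) gives 8 distinct complete orderings.

8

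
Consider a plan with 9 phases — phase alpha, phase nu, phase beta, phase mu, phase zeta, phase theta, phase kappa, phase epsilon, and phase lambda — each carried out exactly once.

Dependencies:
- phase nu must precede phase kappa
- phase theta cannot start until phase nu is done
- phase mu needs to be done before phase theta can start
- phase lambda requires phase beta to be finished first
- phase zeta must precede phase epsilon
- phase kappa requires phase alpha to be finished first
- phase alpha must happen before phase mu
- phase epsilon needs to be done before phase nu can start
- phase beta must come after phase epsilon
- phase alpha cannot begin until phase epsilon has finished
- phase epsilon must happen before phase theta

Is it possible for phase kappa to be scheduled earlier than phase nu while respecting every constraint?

No

The constraints give a chain phase nu → phase kappa, which forces phase nu before phase kappa.
Hence phase kappa can never be scheduled before phase nu.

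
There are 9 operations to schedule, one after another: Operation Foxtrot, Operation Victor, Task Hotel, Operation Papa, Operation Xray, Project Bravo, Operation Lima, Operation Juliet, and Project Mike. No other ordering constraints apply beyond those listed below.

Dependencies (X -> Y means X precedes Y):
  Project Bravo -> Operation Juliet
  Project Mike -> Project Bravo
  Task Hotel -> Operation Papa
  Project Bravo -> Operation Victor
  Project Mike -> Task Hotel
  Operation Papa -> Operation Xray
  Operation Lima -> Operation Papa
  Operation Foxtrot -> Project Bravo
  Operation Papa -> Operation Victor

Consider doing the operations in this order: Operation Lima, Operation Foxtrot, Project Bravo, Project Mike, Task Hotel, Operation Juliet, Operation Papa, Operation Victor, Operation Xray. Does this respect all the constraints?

No

In the proposed order, Project Bravo appears before Project Mike.
But one of the constraints requires Project Mike before Project Bravo, so this ordering violates it.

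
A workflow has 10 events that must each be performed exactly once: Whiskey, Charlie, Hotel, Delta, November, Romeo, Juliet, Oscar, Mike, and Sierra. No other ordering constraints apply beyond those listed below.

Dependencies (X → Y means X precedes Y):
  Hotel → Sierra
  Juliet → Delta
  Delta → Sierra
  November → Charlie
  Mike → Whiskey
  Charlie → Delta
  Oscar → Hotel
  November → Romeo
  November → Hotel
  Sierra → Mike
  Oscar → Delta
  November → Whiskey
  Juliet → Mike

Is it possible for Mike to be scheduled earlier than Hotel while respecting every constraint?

No

Following Hotel → Sierra → Mike, Hotel must precede Mike in every valid ordering.
So no valid ordering can have Mike before Hotel.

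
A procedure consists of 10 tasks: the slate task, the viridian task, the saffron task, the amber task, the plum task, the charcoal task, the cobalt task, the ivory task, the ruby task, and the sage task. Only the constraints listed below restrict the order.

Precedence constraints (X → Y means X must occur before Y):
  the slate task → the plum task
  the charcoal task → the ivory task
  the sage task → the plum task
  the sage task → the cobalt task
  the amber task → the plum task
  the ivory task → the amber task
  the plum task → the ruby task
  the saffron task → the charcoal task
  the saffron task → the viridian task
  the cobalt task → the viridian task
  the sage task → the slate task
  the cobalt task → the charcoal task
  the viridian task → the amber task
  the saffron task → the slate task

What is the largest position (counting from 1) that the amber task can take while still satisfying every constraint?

The tasks that are forced after the amber task, directly or by a chain of constraints, are the plum task, the ruby task. That's 2 tasks.
So at least 2 tasks follow the amber task, putting the amber task no later than position 8. That position is achievable by scheduling everything else first.

8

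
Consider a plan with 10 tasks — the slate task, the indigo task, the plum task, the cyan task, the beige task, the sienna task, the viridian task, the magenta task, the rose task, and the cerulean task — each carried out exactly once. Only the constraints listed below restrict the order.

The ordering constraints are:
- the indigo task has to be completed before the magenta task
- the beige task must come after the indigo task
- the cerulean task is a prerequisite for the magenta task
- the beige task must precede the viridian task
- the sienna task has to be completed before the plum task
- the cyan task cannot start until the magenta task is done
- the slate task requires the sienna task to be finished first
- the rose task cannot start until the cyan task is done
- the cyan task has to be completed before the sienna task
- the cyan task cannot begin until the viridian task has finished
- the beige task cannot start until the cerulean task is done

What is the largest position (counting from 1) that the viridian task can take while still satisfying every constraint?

Every task that must follow the viridian task has to come after it. Tracing all chains starting from the viridian task, those tasks are: the slate task, the plum task, the cyan task, the sienna task, the rose task — 5 in total.
With 5 mandatory successors out of 10 tasks total, the latest slot for the viridian task is 10−5 = 5, and it's reachable by doing all non-successors before the viridian task.

5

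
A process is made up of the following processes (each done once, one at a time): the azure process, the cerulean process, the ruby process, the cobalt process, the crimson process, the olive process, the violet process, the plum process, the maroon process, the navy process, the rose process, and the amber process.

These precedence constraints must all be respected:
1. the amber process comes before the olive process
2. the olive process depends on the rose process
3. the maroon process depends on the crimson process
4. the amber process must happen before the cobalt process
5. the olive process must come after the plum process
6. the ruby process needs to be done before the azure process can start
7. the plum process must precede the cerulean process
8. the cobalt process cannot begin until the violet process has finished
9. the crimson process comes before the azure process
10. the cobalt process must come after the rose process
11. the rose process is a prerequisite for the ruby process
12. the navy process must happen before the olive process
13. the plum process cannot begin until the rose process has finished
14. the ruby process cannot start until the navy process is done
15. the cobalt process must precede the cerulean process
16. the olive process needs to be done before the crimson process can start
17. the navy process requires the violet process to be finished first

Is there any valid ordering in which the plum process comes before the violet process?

Yes

Nothing in the constraints forces the violet process before the plum process — there is no chain from the violet process to the plum process.
So a valid ordering placing the plum process earlier than the violet process exists.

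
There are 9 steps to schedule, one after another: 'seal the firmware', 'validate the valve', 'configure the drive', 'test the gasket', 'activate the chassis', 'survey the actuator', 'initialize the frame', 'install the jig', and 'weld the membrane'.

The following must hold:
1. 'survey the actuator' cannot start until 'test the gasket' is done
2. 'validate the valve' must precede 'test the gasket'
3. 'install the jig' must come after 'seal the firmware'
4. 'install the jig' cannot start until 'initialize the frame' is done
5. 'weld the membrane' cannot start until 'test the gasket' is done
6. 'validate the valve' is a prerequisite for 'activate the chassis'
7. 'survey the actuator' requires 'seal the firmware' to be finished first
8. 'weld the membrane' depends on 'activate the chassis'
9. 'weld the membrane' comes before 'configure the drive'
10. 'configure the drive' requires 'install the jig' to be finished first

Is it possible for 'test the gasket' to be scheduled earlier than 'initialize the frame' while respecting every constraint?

Yes

No chain of constraints runs from 'initialize the frame' to 'test the gasket', so 'initialize the frame' is not required to come first.
So a valid ordering placing 'test the gasket' earlier than 'initialize the frame' exists.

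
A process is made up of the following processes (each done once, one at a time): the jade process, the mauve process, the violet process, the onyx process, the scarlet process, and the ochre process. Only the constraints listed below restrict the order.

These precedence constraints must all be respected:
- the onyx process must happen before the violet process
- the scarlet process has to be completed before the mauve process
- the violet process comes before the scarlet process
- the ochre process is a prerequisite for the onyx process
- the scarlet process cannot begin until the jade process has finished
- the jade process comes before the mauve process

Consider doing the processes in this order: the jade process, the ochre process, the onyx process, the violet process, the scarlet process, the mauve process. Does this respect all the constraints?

Yes

Going through the constraints one by one, each required predecessor appears earlier in the sequence than its dependent — e.g. the jade process (position 1) is before the mauve process (position 6), as required.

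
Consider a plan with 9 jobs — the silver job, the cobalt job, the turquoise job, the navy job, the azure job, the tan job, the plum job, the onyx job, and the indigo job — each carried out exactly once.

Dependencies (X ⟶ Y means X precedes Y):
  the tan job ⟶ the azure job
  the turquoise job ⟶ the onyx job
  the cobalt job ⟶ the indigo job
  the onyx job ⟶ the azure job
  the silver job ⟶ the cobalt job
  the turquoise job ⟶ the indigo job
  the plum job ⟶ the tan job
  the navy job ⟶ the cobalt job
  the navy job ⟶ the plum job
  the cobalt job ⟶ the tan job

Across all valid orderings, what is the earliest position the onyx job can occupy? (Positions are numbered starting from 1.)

2

Working backwards through the constraints from the onyx job, its only required predecessor is the turquoise job.
With 1 mandatory predecessor, the earliest the onyx job can sit is position 1+1 = 2, and placing just that one first achieves it.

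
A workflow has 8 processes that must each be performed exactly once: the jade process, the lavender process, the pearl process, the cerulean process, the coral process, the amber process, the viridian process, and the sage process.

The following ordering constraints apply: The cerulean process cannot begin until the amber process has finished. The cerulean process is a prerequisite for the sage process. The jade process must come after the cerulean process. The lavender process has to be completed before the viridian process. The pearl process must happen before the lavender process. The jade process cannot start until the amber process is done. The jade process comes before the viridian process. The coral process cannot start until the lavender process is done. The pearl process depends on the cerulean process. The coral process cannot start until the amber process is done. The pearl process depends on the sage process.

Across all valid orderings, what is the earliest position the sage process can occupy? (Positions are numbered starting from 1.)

Working backwards through the constraints from the sage process, its full set of required predecessors is the cerulean process, the amber process — 2 of them.
With 2 mandatory predecessors, the earliest the sage process can sit is position 2+1 = 3, and placing just those 2 first achieves it.

3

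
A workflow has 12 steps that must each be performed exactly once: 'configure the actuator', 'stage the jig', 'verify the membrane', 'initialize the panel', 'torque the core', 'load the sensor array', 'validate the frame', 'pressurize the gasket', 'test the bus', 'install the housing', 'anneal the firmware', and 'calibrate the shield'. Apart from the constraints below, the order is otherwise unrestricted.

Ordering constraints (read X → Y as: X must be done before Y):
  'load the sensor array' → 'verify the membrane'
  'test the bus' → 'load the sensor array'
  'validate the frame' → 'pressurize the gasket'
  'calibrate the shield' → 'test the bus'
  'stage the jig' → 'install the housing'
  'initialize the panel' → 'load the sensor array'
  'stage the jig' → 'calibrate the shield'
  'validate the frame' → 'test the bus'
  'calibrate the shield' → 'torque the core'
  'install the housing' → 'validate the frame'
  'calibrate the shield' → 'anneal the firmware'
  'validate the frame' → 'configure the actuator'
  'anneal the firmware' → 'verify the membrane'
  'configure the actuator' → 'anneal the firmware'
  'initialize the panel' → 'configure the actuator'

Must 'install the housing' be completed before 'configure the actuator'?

Yes

Chaining the stated constraints: 'install the housing' → 'validate the frame' → 'configure the actuator'.
So 'install the housing' must precede 'configure the actuator' in any valid ordering.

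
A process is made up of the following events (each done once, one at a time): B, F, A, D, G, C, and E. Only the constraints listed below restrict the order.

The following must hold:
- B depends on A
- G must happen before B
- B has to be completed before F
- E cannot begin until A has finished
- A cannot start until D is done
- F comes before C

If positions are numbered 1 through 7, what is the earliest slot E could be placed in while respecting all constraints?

3

The events that are forced before E, directly or transitively, are A, D. That's 2 events.
With 2 mandatory predecessors, the earliest E can sit is position 2+1 = 3, and placing just those 2 first achieves it.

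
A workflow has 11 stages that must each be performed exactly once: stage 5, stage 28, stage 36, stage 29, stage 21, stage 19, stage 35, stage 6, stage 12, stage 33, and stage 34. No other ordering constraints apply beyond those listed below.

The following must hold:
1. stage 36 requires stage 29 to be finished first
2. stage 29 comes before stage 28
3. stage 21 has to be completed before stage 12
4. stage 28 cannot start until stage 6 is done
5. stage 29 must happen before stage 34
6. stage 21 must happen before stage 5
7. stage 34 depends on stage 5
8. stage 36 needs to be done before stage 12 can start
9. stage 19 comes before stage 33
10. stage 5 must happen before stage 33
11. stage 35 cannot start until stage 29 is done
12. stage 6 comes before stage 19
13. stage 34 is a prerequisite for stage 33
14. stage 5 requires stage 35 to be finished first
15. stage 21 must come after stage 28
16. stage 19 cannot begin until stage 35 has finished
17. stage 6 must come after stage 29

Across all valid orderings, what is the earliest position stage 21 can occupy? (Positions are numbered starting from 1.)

4

Working backwards through the constraints from stage 21, its full set of required predecessors is stage 28, stage 29, stage 6 — 3 of them.
With 3 mandatory predecessors, the earliest stage 21 can sit is position 3+1 = 4, and placing just those 3 first achieves it.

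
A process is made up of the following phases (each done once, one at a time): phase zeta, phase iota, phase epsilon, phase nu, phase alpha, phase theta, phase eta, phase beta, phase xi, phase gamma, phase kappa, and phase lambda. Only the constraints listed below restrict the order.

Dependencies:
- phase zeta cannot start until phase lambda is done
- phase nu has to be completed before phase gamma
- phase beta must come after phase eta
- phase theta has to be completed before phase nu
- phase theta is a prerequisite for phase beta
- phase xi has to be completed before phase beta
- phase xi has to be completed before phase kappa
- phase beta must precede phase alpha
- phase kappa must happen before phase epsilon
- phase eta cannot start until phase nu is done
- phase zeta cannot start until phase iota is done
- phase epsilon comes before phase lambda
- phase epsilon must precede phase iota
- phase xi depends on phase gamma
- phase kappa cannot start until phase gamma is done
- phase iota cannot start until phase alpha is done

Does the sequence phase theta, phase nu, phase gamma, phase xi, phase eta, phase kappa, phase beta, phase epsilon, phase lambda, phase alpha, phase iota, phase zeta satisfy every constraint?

Checking each listed constraint against this order: for instance, phase theta is in position 1 and phase beta in position 7, so that constraint holds — and the remaining constraints check out the same way.

Yes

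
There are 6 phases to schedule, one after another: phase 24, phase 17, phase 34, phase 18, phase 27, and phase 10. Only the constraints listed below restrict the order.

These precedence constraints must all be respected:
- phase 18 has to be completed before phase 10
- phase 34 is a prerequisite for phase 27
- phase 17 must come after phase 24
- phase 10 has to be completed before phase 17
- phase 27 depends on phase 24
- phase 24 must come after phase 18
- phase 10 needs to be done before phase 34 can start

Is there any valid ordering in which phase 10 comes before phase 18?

The constraints give a chain phase 18 → phase 10, which forces phase 18 before phase 10.
Hence phase 10 can never be scheduled before phase 18.

No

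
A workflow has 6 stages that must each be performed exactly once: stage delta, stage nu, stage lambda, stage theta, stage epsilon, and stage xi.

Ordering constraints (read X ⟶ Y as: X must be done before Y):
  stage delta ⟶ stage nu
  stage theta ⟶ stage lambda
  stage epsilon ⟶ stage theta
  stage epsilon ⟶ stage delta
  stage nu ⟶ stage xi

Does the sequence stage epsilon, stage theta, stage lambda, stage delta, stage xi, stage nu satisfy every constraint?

No

The sequence places stage xi ahead of stage nu.
Since stage nu is required before stage xi, the ordering is invalid.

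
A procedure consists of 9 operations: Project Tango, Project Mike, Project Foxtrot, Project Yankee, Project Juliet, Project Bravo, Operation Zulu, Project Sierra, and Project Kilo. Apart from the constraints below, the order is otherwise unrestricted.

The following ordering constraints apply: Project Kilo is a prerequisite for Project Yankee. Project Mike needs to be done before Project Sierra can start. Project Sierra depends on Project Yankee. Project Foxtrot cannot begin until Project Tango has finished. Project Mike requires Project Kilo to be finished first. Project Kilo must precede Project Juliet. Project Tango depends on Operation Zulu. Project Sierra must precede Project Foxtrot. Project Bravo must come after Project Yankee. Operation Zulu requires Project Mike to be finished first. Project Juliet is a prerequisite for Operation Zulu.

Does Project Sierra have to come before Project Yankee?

In fact the dependencies run the other way: Project Yankee → Project Sierra.
So Project Sierra never precedes Project Yankee.

No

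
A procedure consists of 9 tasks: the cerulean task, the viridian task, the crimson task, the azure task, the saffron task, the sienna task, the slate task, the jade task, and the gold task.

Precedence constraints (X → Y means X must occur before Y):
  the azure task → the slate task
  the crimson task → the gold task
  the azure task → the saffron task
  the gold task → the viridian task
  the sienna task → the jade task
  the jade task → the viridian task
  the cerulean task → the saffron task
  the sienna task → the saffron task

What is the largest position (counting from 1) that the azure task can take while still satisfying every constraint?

7

Following every chain forward from the azure task, the tasks that must come later are the saffron task, the slate task — 2 of them.
With 2 mandatory successors out of 9 tasks total, the latest slot for the azure task is 9−2 = 7, and it's reachable by doing all non-successors before the azure task.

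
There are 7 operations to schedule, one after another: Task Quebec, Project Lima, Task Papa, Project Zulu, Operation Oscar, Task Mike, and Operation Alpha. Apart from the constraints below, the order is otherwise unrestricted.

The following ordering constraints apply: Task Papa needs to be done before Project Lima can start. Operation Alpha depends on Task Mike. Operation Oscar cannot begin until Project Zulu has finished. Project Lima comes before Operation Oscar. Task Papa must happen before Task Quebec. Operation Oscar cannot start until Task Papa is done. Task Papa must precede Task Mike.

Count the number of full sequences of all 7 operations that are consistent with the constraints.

The operations with no prerequisites are Task Papa, Project Zulu; any of them can be placed first.
Counting all ways to extend the partial order to a total order gives 150.

150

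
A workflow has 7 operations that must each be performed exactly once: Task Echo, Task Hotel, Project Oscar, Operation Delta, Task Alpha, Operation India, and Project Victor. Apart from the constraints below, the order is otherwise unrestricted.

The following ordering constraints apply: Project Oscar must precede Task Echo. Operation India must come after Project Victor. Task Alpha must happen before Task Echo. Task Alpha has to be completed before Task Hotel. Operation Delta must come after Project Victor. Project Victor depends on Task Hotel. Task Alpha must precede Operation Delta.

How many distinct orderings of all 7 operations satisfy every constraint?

40

2 operations have no prerequisites (Project Oscar, Task Alpha), so any of them could come first.
Enumerating by repeatedly choosing an available operation (one whose prerequisites are all placed) gives 40 distinct complete orderings.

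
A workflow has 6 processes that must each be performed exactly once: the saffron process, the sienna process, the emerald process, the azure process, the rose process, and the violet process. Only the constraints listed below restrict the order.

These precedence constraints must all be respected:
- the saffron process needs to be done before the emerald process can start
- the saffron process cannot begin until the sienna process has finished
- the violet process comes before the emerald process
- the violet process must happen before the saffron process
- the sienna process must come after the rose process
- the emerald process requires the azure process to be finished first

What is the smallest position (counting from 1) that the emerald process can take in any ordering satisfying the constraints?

Every process that must precede the emerald process has to come before it. Tracing all chains that end at the emerald process, those processes are: the saffron process, the sienna process, the azure process, the rose process, the violet process — 5 in total.
So at minimum 5 processes come before the emerald process, putting the emerald process no earlier than position 6. That position is achievable by scheduling exactly those predecessors first.

6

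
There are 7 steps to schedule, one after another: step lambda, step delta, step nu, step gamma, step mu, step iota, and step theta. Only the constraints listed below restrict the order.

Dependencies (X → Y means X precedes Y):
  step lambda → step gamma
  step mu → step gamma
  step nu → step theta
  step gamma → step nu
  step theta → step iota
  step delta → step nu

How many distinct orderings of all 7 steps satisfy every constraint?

8

The steps with no prerequisites are step lambda, step delta, step mu; any of them can be placed first.
Enumerating by repeatedly choosing an available step (one whose prerequisites are all placed) gives 8 distinct complete orderings.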